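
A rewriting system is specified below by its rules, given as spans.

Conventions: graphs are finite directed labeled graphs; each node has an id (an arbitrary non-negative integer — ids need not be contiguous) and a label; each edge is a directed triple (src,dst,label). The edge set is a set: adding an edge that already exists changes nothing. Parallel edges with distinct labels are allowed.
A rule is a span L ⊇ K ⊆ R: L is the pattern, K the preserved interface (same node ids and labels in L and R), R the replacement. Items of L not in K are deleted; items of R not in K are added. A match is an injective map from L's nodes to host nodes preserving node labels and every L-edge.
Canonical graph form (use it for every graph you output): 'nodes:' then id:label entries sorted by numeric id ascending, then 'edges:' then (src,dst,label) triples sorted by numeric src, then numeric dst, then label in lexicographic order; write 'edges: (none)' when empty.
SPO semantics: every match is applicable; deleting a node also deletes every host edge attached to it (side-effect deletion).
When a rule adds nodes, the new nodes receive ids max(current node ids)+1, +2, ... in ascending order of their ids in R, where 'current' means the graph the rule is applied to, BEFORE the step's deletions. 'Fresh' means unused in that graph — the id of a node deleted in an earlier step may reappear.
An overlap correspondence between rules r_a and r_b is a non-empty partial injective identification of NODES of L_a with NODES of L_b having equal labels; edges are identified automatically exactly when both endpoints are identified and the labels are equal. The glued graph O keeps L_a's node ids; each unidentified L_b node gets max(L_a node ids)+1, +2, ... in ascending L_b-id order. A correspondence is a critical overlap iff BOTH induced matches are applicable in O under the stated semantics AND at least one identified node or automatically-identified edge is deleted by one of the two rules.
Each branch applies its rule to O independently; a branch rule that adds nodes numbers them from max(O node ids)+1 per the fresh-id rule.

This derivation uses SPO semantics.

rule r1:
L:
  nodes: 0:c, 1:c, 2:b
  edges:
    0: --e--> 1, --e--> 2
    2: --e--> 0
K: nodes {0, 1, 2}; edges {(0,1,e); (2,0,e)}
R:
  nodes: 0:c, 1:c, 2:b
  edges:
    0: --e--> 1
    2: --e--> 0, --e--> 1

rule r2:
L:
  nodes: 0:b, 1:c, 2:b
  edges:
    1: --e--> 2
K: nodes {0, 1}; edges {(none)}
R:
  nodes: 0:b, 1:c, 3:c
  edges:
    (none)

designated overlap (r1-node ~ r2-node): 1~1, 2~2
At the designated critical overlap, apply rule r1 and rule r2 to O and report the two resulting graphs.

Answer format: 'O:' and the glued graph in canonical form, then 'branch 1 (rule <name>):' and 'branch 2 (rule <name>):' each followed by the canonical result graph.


O:
nodes: 0:c, 1:c, 2:b, 3:b
edges: (0,1,e); (0,2,e); (1,2,e); (2,0,e)
branch 1 (rule r1):
nodes: 0:c, 1:c, 2:b, 3:b
edges: (0,1,e); (1,2,e); (2,0,e); (2,1,e)
branch 2 (rule r2):
nodes: 0:c, 1:c, 3:b, 4:c
edges: (0,1,e)


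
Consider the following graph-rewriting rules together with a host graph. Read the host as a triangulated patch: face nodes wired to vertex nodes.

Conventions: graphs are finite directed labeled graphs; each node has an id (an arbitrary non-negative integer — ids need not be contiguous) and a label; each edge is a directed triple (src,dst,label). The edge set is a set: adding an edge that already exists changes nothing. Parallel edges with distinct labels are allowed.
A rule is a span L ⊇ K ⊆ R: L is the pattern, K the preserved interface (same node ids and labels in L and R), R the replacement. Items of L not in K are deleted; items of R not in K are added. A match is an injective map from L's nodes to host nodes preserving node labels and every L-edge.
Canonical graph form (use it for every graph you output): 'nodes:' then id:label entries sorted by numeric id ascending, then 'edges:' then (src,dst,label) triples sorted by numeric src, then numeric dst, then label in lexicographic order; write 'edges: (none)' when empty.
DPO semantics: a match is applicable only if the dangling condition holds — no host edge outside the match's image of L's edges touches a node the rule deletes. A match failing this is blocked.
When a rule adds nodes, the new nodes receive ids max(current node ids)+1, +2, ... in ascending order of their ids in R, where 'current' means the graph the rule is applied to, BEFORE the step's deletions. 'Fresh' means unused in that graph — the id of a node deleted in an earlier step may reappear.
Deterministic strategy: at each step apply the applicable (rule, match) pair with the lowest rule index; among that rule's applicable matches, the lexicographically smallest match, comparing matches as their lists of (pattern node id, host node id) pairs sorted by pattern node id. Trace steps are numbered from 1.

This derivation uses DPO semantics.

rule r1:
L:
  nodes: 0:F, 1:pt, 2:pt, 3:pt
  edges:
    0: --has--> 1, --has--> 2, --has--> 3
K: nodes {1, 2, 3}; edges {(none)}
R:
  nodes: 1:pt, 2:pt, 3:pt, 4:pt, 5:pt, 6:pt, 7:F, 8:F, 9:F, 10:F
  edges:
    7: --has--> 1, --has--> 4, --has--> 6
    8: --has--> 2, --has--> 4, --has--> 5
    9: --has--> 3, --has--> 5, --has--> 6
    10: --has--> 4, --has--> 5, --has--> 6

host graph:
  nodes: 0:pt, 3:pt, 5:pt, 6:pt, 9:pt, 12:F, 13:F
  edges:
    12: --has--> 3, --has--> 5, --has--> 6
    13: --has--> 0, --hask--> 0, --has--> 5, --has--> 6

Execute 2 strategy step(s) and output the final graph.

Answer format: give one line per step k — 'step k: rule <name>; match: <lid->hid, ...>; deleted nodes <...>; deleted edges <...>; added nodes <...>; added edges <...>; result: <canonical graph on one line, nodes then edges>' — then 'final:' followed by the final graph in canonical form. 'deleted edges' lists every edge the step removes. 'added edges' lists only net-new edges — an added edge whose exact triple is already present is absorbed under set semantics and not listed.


step 1: rule r1; match: 0->12, 1->3, 2->5, 3->6; deleted nodes 12; deleted edges (12,3,has); (12,5,has); (12,6,has); added nodes 14, 15, 16, 17, 18, 19, 20; added edges (17,3,has); (17,14,has); (17,16,has); (18,5,has); (18,14,has); (18,15,has); (19,6,has); (19,15,has); (19,16,has); (20,14,has); (20,15,has); (20,16,has); result: nodes: 0:pt, 3:pt, 5:pt, 6:pt, 9:pt, 13:F, 14:pt, 15:pt, 16:pt, 17:F, 18:F, 19:F, 20:F edges: (13,0,has); (13,0,hask); (13,5,has); (13,6,has); (17,3,has); (17,14,has); (17,16,has); (18,5,has); (18,14,has); (18,15,has); (19,6,has); (19,15,has); (19,16,has); (20,14,has); (20,15,has); (20,16,has)
step 2: rule r1; match: 0->17, 1->3, 2->14, 3->16; deleted nodes 17; deleted edges (17,3,has); (17,14,has); (17,16,has); added nodes 21, 22, 23, 24, 25, 26, 27; added edges (24,3,has); (24,21,has); (24,23,has); (25,14,has); (25,21,has); (25,22,has); (26,16,has); (26,22,has); (26,23,has); (27,21,has); (27,22,has); (27,23,has); result: nodes: 0:pt, 3:pt, 5:pt, 6:pt, 9:pt, 13:F, 14:pt, 15:pt, 16:pt, 18:F, 19:F, 20:F, 21:pt, 22:pt, 23:pt, 24:F, 25:F, 26:F, 27:F edges: (13,0,has); (13,0,hask); (13,5,has); (13,6,has); (18,5,has); (18,14,has); (18,15,has); (19,6,has); (19,15,has); (19,16,has); (20,14,has); (20,15,has); (20,16,has); (24,3,has); (24,21,has); (24,23,has); (25,14,has); (25,21,has); (25,22,has); (26,16,has); (26,22,has); (26,23,has); (27,21,has); (27,22,has); (27,23,has)
final:
nodes: 0:pt, 3:pt, 5:pt, 6:pt, 9:pt, 13:F, 14:pt, 15:pt, 16:pt, 18:F, 19:F, 20:F, 21:pt, 22:pt, 23:pt, 24:F, 25:F, 26:F, 27:F
edges: (13,0,has); (13,0,hask); (13,5,has); (13,6,has); (18,5,has); (18,14,has); (18,15,has); (19,6,has); (19,15,has); (19,16,has); (20,14,has); (20,15,has); (20,16,has); (24,3,has); (24,21,has); (24,23,has); (25,14,has); (25,21,has); (25,22,has); (26,16,has); (26,22,has); (26,23,has); (27,21,has); (27,22,has); (27,23,has)


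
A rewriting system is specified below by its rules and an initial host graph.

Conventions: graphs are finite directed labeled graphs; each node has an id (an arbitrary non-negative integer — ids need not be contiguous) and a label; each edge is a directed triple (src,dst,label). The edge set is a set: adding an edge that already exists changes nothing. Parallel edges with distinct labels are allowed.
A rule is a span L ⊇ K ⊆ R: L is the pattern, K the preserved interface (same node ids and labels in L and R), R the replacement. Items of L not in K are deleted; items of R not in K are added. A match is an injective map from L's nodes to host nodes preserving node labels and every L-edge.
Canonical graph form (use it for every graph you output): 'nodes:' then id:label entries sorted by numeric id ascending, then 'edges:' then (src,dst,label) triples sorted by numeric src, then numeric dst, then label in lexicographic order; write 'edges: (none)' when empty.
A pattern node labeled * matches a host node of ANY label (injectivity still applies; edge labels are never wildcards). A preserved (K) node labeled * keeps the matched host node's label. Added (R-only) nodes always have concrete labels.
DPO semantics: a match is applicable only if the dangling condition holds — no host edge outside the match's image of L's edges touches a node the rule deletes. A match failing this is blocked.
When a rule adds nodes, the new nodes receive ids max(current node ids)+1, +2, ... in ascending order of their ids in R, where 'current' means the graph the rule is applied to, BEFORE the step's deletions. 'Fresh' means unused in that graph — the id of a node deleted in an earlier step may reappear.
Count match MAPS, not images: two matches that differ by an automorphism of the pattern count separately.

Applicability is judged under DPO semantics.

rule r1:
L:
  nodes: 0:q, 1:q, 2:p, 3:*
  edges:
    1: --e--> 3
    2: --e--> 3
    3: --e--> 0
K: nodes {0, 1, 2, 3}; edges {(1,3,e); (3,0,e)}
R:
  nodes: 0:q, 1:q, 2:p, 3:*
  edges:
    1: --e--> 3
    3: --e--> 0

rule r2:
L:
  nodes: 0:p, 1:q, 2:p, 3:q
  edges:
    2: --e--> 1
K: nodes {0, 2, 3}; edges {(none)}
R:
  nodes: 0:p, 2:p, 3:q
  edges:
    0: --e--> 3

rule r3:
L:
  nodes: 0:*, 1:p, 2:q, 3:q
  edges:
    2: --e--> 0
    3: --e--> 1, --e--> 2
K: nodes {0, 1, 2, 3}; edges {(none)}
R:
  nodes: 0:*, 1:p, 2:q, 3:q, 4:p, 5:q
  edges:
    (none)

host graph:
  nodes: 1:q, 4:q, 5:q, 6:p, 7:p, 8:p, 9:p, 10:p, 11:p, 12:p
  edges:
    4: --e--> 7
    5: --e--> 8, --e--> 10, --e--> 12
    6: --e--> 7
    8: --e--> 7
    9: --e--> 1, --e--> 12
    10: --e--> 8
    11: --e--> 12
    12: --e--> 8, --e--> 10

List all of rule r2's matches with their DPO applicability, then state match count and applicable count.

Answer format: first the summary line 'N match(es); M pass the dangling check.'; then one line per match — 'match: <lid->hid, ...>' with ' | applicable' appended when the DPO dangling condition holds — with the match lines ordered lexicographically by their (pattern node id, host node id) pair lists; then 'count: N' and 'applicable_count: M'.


12 match(es); 12 pass the dangling check.
match: 0->6, 1->1, 2->9, 3->4 | applicable
match: 0->6, 1->1, 2->9, 3->5 | applicable
match: 0->7, 1->1, 2->9, 3->4 | applicable
match: 0->7, 1->1, 2->9, 3->5 | applicable
match: 0->8, 1->1, 2->9, 3->4 | applicable
match: 0->8, 1->1, 2->9, 3->5 | applicable
match: 0->10, 1->1, 2->9, 3->4 | applicable
match: 0->10, 1->1, 2->9, 3->5 | applicable
match: 0->11, 1->1, 2->9, 3->4 | applicable
match: 0->11, 1->1, 2->9, 3->5 | applicable
match: 0->12, 1->1, 2->9, 3->4 | applicable
match: 0->12, 1->1, 2->9, 3->5 | applicable
count: 12
applicable_count: 12


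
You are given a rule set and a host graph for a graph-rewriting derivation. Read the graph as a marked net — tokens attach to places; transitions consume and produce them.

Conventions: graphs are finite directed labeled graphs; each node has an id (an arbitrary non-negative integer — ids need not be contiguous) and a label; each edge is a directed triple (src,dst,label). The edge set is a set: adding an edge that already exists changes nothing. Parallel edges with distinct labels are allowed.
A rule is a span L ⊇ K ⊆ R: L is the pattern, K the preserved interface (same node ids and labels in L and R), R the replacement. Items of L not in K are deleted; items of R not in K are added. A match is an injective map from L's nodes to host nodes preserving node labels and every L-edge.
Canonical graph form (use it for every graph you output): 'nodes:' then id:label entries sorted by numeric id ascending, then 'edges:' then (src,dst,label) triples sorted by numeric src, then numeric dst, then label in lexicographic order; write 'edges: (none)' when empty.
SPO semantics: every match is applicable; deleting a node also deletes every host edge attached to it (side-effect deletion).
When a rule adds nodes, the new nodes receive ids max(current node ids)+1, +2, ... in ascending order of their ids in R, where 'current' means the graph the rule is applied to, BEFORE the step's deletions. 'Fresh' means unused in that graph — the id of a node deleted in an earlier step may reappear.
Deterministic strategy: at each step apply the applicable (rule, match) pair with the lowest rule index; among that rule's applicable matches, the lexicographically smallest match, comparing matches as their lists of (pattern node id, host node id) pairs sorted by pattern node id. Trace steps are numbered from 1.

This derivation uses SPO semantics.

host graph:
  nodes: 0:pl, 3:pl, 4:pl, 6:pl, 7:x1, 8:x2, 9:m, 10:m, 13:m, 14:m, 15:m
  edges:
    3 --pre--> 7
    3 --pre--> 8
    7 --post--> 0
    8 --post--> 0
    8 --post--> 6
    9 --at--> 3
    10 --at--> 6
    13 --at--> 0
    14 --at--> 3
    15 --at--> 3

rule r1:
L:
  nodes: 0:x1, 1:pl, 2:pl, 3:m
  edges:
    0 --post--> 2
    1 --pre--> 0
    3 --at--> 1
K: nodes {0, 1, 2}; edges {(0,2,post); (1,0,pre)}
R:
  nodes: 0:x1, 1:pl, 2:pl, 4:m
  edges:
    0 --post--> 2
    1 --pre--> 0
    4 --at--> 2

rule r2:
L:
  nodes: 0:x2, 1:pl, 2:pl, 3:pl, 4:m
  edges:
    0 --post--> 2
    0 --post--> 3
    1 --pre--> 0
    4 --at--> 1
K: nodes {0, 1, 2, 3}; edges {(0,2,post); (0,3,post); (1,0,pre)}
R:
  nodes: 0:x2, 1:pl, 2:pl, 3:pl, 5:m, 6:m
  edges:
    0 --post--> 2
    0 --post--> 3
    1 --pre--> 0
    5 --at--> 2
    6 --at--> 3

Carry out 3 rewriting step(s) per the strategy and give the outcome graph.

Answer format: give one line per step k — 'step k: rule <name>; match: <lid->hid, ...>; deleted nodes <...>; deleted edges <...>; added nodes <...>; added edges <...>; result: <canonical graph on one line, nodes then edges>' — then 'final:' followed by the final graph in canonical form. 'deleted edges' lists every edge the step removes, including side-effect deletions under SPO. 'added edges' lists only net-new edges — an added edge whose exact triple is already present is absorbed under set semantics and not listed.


step 1: rule r1; match: 0->7, 1->3, 2->0, 3->9; deleted nodes 9; deleted edges (9,3,at); added nodes 16; added edges (16,0,at); result: nodes: 0:pl, 3:pl, 4:pl, 6:pl, 7:x1, 8:x2, 10:m, 13:m, 14:m, 15:m, 16:m edges: (3,7,pre); (3,8,pre); (7,0,post); (8,0,post); (8,6,post); (10,6,at); (13,0,at); (14,3,at); (15,3,at); (16,0,at)
step 2: rule r1; match: 0->7, 1->3, 2->0, 3->14; deleted nodes 14; deleted edges (14,3,at); added nodes 17; added edges (17,0,at); result: nodes: 0:pl, 3:pl, 4:pl, 6:pl, 7:x1, 8:x2, 10:m, 13:m, 15:m, 16:m, 17:m edges: (3,7,pre); (3,8,pre); (7,0,post); (8,0,post); (8,6,post); (10,6,at); (13,0,at); (15,3,at); (16,0,at); (17,0,at)
step 3: rule r1; match: 0->7, 1->3, 2->0, 3->15; deleted nodes 15; deleted edges (15,3,at); added nodes 18; added edges (18,0,at); result: nodes: 0:pl, 3:pl, 4:pl, 6:pl, 7:x1, 8:x2, 10:m, 13:m, 16:m, 17:m, 18:m edges: (3,7,pre); (3,8,pre); (7,0,post); (8,0,post); (8,6,post); (10,6,at); (13,0,at); (16,0,at); (17,0,at); (18,0,at)
final:
nodes: 0:pl, 3:pl, 4:pl, 6:pl, 7:x1, 8:x2, 10:m, 13:m, 16:m, 17:m, 18:m
edges: (3,7,pre); (3,8,pre); (7,0,post); (8,0,post); (8,6,post); (10,6,at); (13,0,at); (16,0,at); (17,0,at); (18,0,at)


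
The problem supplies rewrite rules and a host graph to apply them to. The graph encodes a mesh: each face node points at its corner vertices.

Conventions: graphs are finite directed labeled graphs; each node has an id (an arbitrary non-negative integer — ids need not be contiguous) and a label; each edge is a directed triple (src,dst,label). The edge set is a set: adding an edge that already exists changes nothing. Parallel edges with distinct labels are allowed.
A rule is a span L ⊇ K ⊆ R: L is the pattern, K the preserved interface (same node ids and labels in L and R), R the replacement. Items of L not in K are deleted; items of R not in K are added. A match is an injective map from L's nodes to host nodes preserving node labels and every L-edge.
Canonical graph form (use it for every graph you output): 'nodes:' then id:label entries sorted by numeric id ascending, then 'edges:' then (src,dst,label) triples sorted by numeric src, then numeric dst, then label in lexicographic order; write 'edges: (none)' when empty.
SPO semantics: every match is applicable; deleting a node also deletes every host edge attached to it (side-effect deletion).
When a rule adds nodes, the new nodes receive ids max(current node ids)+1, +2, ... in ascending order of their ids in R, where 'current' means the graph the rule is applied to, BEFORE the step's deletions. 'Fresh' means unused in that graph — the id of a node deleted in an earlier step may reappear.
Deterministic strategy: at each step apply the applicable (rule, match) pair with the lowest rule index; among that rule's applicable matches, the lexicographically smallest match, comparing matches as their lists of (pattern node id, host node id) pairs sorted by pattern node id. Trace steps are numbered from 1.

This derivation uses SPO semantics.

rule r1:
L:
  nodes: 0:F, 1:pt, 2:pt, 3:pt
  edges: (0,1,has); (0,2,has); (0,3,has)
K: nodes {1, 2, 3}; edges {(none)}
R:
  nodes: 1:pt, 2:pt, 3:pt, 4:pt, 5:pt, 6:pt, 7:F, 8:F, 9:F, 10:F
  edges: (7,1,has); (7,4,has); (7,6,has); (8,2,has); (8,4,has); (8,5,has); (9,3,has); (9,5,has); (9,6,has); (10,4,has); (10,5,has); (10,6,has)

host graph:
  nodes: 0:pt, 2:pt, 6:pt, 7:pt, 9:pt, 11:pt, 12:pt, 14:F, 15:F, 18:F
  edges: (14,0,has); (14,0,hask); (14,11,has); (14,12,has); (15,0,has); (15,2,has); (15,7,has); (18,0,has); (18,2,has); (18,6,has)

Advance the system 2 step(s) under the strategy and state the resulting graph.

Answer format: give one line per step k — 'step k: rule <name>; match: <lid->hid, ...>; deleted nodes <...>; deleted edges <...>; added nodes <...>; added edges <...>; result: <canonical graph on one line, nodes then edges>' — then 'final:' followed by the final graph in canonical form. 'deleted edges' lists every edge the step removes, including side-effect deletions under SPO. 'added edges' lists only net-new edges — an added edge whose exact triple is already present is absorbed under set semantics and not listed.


step 1: rule r1; match: 0->14, 1->0, 2->11, 3->12; deleted nodes 14; deleted edges (14,0,has); (14,0,hask); (14,11,has); (14,12,has); added nodes 19, 20, 21, 22, 23, 24, 25; added edges (22,0,has); (22,19,has); (22,21,has); (23,11,has); (23,19,has); (23,20,has); (24,12,has); (24,20,has); (24,21,has); (25,19,has); (25,20,has); (25,21,has); result: nodes: 0:pt, 2:pt, 6:pt, 7:pt, 9:pt, 11:pt, 12:pt, 15:F, 18:F, 19:pt, 20:pt, 21:pt, 22:F, 23:F, 24:F, 25:F edges: (15,0,has); (15,2,has); (15,7,has); (18,0,has); (18,2,has); (18,6,has); (22,0,has); (22,19,has); (22,21,has); (23,11,has); (23,19,has); (23,20,has); (24,12,has); (24,20,has); (24,21,has); (25,19,has); (25,20,has); (25,21,has)
step 2: rule r1; match: 0->15, 1->0, 2->2, 3->7; deleted nodes 15; deleted edges (15,0,has); (15,2,has); (15,7,has); added nodes 26, 27, 28, 29, 30, 31, 32; added edges (29,0,has); (29,26,has); (29,28,has); (30,2,has); (30,26,has); (30,27,has); (31,7,has); (31,27,has); (31,28,has); (32,26,has); (32,27,has); (32,28,has); result: nodes: 0:pt, 2:pt, 6:pt, 7:pt, 9:pt, 11:pt, 12:pt, 18:F, 19:pt, 20:pt, 21:pt, 22:F, 23:F, 24:F, 25:F, 26:pt, 27:pt, 28:pt, 29:F, 30:F, 31:F, 32:F edges: (18,0,has); (18,2,has); (18,6,has); (22,0,has); (22,19,has); (22,21,has); (23,11,has); (23,19,has); (23,20,has); (24,12,has); (24,20,has); (24,21,has); (25,19,has); (25,20,has); (25,21,has); (29,0,has); (29,26,has); (29,28,has); (30,2,has); (30,26,has); (30,27,has); (31,7,has); (31,27,has); (31,28,has); (32,26,has); (32,27,has); (32,28,has)
final:
nodes: 0:pt, 2:pt, 6:pt, 7:pt, 9:pt, 11:pt, 12:pt, 18:F, 19:pt, 20:pt, 21:pt, 22:F, 23:F, 24:F, 25:F, 26:pt, 27:pt, 28:pt, 29:F, 30:F, 31:F, 32:F
edges: (18,0,has); (18,2,has); (18,6,has); (22,0,has); (22,19,has); (22,21,has); (23,11,has); (23,19,has); (23,20,has); (24,12,has); (24,20,has); (24,21,has); (25,19,has); (25,20,has); (25,21,has); (29,0,has); (29,26,has); (29,28,has); (30,2,has); (30,26,has); (30,27,has); (31,7,has); (31,27,has); (31,28,has); (32,26,has); (32,27,has); (32,28,has)


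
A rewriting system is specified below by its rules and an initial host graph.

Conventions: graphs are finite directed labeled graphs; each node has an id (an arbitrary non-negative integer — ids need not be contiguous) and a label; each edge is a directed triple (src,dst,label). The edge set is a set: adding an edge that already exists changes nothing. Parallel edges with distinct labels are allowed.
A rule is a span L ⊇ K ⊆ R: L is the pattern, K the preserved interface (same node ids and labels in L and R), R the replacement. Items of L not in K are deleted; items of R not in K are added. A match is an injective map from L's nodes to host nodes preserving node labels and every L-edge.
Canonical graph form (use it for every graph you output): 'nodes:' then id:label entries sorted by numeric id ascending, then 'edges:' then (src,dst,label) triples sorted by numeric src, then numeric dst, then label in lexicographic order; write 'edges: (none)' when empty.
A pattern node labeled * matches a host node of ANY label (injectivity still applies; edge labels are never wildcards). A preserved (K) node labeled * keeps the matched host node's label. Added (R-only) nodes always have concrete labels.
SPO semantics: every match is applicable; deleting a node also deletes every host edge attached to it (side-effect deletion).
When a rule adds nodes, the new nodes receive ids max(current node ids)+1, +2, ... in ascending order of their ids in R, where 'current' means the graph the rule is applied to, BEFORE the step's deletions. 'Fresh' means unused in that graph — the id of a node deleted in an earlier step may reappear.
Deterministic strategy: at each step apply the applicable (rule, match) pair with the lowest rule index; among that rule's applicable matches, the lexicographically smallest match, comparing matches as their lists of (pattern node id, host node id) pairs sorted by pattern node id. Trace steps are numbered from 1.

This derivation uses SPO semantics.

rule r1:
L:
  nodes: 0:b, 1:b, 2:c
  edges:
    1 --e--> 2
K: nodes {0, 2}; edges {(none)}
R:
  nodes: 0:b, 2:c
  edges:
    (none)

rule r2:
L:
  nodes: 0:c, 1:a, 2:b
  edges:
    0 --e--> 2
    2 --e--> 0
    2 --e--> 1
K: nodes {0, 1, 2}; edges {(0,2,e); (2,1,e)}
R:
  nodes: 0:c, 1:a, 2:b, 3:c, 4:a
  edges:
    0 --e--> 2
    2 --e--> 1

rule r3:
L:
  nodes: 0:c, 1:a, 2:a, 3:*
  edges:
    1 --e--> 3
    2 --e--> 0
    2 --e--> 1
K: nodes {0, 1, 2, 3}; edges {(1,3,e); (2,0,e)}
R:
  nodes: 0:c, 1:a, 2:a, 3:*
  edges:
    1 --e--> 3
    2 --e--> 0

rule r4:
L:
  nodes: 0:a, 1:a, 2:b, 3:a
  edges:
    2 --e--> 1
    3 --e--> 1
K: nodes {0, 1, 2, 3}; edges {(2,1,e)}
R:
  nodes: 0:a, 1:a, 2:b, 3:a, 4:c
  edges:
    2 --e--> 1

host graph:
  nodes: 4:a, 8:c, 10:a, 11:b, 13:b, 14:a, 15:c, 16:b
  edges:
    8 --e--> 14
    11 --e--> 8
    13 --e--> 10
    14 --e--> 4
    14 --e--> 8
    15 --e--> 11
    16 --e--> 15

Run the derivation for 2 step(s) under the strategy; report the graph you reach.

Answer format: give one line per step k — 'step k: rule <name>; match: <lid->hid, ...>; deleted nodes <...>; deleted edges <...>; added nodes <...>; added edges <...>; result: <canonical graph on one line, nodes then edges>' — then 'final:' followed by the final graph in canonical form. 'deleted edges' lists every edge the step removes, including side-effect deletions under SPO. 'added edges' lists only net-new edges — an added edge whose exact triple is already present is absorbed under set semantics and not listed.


step 1: rule r1; match: 0->11, 1->16, 2->15; deleted nodes 16; deleted edges (16,15,e); added nodes (none); added edges (none); result: nodes: 4:a, 8:c, 10:a, 11:b, 13:b, 14:a, 15:c edges: (8,14,e); (11,8,e); (13,10,e); (14,4,e); (14,8,e); (15,11,e)
step 2: rule r1; match: 0->13, 1->11, 2->8; deleted nodes 11; deleted edges (11,8,e); (15,11,e); added nodes (none); added edges (none); result: nodes: 4:a, 8:c, 10:a, 13:b, 14:a, 15:c edges: (8,14,e); (13,10,e); (14,4,e); (14,8,e)
final:
nodes: 4:a, 8:c, 10:a, 13:b, 14:a, 15:c
edges: (8,14,e); (13,10,e); (14,4,e); (14,8,e)


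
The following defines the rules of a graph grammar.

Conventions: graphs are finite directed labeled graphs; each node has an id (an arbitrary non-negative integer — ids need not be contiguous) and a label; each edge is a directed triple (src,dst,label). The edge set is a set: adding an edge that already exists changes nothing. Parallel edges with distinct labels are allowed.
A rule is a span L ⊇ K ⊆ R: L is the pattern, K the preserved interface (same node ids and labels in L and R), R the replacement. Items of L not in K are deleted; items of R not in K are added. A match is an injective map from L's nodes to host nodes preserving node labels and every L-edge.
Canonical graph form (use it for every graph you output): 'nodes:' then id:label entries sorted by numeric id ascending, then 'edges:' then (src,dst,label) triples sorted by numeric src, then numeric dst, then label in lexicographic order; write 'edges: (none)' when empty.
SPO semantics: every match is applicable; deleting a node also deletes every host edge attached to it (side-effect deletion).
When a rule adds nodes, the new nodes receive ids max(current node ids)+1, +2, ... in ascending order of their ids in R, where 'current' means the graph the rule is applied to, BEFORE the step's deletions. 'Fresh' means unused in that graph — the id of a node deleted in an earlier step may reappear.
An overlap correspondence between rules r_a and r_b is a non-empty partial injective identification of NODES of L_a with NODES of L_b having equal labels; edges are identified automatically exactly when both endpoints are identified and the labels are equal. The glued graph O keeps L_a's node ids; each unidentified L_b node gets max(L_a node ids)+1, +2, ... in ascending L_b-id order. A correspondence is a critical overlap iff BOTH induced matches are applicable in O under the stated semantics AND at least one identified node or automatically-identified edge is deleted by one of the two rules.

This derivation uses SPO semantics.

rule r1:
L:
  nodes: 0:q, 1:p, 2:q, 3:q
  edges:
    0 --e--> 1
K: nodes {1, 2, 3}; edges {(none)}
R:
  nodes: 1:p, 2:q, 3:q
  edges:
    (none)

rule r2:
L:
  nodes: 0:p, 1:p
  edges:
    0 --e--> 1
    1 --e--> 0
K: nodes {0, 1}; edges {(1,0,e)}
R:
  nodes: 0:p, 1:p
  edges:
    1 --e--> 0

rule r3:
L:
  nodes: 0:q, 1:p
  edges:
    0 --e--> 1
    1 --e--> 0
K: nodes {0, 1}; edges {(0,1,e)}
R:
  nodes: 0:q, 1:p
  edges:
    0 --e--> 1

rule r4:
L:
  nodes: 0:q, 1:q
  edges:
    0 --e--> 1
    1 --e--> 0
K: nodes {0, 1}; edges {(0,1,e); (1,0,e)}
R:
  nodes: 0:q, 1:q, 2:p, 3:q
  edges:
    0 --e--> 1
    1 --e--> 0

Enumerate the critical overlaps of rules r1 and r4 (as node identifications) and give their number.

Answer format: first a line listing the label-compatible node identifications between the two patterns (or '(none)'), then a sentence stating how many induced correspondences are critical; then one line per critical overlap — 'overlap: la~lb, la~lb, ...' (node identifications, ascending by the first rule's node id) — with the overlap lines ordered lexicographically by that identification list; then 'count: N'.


label-compatible node identifications between L(r1) and L(r4): 0~0, 0~1, 2~0, 2~1, 3~0, 3~1
6 of the induced correspondences are critical overlaps of r1 and r4.
overlap: 0~0
overlap: 0~0, 2~1
overlap: 0~0, 3~1
overlap: 0~1
overlap: 0~1, 2~0
overlap: 0~1, 3~0
count: 6


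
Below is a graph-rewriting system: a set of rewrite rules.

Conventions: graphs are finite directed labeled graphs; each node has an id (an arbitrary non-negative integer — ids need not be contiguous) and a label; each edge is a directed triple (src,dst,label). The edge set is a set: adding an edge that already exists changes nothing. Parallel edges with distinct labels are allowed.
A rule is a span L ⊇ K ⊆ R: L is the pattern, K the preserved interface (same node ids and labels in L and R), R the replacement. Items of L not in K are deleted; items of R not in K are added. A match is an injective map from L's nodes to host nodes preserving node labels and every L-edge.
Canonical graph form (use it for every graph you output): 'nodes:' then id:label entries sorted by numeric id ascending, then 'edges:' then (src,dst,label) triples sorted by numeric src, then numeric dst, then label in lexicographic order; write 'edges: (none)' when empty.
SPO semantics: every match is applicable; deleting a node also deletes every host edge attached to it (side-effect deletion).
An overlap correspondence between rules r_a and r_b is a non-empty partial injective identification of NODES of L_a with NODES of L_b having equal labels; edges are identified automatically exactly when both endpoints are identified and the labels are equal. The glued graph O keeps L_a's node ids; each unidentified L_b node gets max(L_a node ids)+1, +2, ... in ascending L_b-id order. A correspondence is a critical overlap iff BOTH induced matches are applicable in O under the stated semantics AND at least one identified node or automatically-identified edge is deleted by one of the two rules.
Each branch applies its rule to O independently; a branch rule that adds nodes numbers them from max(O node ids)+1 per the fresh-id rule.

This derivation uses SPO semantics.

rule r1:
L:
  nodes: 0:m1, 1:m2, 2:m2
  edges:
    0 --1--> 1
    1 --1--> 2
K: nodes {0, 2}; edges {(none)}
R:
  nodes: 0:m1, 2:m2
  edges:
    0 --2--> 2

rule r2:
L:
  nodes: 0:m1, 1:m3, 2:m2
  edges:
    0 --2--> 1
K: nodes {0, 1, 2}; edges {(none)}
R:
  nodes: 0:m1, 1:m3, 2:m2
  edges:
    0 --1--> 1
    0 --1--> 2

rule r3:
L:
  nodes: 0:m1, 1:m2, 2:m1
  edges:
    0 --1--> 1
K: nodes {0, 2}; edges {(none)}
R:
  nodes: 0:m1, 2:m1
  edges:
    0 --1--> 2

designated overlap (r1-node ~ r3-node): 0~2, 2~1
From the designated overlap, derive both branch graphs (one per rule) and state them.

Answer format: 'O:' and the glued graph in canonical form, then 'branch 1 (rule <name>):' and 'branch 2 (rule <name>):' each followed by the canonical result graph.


O:
nodes: 0:m1, 1:m2, 2:m2, 3:m1
edges: (0,1,1); (1,2,1); (3,2,1)
branch 1 (rule r1):
nodes: 0:m1, 2:m2, 3:m1
edges: (0,2,2); (3,2,1)
branch 2 (rule r3):
nodes: 0:m1, 1:m2, 3:m1
edges: (0,1,1); (3,0,1)


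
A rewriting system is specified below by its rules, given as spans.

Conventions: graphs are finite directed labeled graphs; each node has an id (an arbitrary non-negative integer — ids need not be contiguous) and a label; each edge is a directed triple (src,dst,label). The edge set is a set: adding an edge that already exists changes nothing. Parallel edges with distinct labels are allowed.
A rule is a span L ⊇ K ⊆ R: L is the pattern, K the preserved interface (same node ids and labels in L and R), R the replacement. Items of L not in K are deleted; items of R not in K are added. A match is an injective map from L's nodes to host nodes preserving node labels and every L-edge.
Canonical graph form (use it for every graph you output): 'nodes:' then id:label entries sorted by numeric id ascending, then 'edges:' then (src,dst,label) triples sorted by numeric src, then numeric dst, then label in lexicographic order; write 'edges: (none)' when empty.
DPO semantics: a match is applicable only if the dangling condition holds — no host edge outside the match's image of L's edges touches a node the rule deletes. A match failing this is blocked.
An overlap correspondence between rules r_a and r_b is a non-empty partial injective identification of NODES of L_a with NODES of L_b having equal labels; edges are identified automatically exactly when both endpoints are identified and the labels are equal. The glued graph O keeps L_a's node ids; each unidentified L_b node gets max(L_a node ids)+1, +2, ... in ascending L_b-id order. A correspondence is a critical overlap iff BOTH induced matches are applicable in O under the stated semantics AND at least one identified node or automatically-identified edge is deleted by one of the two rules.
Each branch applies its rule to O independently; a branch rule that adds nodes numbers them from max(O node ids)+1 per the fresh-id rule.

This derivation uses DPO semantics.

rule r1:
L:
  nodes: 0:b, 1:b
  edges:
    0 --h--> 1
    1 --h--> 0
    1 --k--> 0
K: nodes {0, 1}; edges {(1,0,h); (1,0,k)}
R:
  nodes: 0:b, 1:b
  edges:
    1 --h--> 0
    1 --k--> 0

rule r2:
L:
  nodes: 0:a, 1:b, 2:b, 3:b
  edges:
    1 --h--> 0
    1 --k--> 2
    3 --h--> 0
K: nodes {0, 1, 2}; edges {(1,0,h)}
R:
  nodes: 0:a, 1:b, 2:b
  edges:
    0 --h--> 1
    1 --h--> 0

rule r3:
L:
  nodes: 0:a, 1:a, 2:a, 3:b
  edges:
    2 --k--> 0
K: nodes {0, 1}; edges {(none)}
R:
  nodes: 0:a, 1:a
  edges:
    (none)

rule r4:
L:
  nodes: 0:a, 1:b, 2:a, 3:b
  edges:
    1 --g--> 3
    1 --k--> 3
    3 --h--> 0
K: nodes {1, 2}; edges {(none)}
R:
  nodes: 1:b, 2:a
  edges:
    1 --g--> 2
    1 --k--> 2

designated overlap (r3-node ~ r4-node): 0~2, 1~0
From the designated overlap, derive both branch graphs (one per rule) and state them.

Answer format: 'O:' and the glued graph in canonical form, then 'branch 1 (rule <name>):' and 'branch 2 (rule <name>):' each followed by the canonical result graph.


O:
nodes: 0:a, 1:a, 2:a, 3:b, 4:b, 5:b
edges: (2,0,k); (4,5,g); (4,5,k); (5,1,h)
branch 1 (rule r3):
nodes: 0:a, 1:a, 4:b, 5:b
edges: (4,5,g); (4,5,k); (5,1,h)
branch 2 (rule r4):
nodes: 0:a, 2:a, 3:b, 4:b
edges: (2,0,k); (4,0,g); (4,0,k)


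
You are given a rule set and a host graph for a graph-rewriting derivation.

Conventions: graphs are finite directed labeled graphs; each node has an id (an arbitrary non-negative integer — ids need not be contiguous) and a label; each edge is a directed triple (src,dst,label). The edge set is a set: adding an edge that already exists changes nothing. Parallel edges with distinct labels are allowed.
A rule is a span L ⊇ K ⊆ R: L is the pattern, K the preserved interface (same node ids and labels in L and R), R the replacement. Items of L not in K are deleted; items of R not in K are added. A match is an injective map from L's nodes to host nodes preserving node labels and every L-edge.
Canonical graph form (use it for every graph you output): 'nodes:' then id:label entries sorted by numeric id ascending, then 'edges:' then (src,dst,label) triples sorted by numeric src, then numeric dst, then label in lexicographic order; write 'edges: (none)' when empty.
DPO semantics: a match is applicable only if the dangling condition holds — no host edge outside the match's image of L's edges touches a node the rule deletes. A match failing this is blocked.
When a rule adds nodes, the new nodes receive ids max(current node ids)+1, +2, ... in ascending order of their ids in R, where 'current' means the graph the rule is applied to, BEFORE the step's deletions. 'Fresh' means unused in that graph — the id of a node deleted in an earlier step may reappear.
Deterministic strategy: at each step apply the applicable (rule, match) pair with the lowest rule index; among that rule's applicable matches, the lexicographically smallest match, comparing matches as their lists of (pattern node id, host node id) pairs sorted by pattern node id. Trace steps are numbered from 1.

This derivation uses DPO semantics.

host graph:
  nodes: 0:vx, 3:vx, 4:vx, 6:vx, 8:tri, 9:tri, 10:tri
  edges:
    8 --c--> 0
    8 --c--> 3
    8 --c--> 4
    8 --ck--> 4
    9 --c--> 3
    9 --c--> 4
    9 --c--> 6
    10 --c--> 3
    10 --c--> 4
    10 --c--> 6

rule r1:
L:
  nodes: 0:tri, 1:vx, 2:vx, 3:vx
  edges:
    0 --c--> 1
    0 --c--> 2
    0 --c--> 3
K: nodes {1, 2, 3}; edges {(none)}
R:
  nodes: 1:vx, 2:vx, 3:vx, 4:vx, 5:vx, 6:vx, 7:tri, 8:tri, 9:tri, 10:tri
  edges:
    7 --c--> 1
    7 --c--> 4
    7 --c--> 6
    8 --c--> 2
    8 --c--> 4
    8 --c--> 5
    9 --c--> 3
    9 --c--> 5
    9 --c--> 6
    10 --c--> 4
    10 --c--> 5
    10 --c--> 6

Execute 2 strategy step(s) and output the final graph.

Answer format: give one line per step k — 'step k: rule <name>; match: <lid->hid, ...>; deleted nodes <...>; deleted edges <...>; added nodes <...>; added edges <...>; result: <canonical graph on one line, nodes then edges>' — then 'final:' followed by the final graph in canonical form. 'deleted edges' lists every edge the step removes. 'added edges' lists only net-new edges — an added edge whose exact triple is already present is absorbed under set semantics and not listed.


step 1: rule r1; match: 0->9, 1->3, 2->4, 3->6; deleted nodes 9; deleted edges (9,3,c); (9,4,c); (9,6,c); added nodes 11, 12, 13, 14, 15, 16, 17; added edges (14,3,c); (14,11,c); (14,13,c); (15,4,c); (15,11,c); (15,12,c); (16,6,c); (16,12,c); (16,13,c); (17,11,c); (17,12,c); (17,13,c); result: nodes: 0:vx, 3:vx, 4:vx, 6:vx, 8:tri, 10:tri, 11:vx, 12:vx, 13:vx, 14:tri, 15:tri, 16:tri, 17:tri edges: (8,0,c); (8,3,c); (8,4,c); (8,4,ck); (10,3,c); (10,4,c); (10,6,c); (14,3,c); (14,11,c); (14,13,c); (15,4,c); (15,11,c); (15,12,c); (16,6,c); (16,12,c); (16,13,c); (17,11,c); (17,12,c); (17,13,c)
step 2: rule r1; match: 0->10, 1->3, 2->4, 3->6; deleted nodes 10; deleted edges (10,3,c); (10,4,c); (10,6,c); added nodes 18, 19, 20, 21, 22, 23, 24; added edges (21,3,c); (21,18,c); (21,20,c); (22,4,c); (22,18,c); (22,19,c); (23,6,c); (23,19,c); (23,20,c); (24,18,c); (24,19,c); (24,20,c); result: nodes: 0:vx, 3:vx, 4:vx, 6:vx, 8:tri, 11:vx, 12:vx, 13:vx, 14:tri, 15:tri, 16:tri, 17:tri, 18:vx, 19:vx, 20:vx, 21:tri, 22:tri, 23:tri, 24:tri edges: (8,0,c); (8,3,c); (8,4,c); (8,4,ck); (14,3,c); (14,11,c); (14,13,c); (15,4,c); (15,11,c); (15,12,c); (16,6,c); (16,12,c); (16,13,c); (17,11,c); (17,12,c); (17,13,c); (21,3,c); (21,18,c); (21,20,c); (22,4,c); (22,18,c); (22,19,c); (23,6,c); (23,19,c); (23,20,c); (24,18,c); (24,19,c); (24,20,c)
final:
nodes: 0:vx, 3:vx, 4:vx, 6:vx, 8:tri, 11:vx, 12:vx, 13:vx, 14:tri, 15:tri, 16:tri, 17:tri, 18:vx, 19:vx, 20:vx, 21:tri, 22:tri, 23:tri, 24:tri
edges: (8,0,c); (8,3,c); (8,4,c); (8,4,ck); (14,3,c); (14,11,c); (14,13,c); (15,4,c); (15,11,c); (15,12,c); (16,6,c); (16,12,c); (16,13,c); (17,11,c); (17,12,c); (17,13,c); (21,3,c); (21,18,c); (21,20,c); (22,4,c); (22,18,c); (22,19,c); (23,6,c); (23,19,c); (23,20,c); (24,18,c); (24,19,c); (24,20,c)


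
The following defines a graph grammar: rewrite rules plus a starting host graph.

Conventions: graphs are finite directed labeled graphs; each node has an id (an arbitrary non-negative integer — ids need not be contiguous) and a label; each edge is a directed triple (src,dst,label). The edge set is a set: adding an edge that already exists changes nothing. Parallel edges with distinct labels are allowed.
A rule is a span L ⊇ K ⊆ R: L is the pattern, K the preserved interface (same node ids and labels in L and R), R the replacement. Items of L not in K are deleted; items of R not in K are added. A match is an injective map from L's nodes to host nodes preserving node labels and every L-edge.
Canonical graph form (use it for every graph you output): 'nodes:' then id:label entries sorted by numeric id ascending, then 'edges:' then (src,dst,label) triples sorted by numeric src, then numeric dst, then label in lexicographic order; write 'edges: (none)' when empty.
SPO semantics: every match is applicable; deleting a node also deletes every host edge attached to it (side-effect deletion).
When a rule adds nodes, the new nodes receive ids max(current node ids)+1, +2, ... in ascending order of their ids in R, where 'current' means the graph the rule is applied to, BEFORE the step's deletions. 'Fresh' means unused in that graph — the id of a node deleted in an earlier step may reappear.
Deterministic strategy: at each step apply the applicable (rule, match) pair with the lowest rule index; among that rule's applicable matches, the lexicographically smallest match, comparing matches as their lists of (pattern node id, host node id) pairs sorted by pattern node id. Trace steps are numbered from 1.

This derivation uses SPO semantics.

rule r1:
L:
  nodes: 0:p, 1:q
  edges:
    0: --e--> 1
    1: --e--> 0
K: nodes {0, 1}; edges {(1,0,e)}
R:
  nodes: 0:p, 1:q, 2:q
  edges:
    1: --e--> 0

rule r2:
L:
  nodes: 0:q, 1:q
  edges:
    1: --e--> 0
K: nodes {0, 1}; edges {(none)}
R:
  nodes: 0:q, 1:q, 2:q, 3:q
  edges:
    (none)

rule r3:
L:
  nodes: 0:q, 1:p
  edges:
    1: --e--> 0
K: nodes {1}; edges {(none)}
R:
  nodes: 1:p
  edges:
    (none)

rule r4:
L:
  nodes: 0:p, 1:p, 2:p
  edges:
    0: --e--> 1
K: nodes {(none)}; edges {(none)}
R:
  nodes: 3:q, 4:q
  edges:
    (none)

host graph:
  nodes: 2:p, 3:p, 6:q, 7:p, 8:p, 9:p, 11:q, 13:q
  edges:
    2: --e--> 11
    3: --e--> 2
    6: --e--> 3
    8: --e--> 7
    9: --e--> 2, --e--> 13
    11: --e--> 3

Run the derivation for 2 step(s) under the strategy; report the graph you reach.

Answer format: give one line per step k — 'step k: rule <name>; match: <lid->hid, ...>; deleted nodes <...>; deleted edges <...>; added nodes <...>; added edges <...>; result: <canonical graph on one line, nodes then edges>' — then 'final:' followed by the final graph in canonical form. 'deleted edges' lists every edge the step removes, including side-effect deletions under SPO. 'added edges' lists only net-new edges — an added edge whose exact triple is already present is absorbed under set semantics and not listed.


step 1: rule r3; match: 0->11, 1->2; deleted nodes 11; deleted edges (2,11,e); (11,3,e); added nodes (none); added edges (none); result: nodes: 2:p, 3:p, 6:q, 7:p, 8:p, 9:p, 13:q edges: (3,2,e); (6,3,e); (8,7,e); (9,2,e); (9,13,e)
step 2: rule r3; match: 0->13, 1->9; deleted nodes 13; deleted edges (9,13,e); added nodes (none); added edges (none); result: nodes: 2:p, 3:p, 6:q, 7:p, 8:p, 9:p edges: (3,2,e); (6,3,e); (8,7,e); (9,2,e)
final:
nodes: 2:p, 3:p, 6:q, 7:p, 8:p, 9:p
edges: (3,2,e); (6,3,e); (8,7,e); (9,2,e)
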